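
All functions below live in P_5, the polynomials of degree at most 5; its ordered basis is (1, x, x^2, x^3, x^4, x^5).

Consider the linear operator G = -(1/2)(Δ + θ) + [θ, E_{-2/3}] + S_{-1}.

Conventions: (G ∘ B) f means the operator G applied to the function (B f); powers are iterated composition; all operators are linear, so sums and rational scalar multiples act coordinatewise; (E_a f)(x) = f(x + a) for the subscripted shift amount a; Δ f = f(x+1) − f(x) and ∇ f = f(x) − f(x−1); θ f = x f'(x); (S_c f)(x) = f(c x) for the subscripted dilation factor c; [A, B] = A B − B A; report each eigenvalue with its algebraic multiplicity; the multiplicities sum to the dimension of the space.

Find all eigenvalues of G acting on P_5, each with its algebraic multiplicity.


image of 1: 1
image of x: -(3/2)x + 1/6
image of x^2: (1/3)x - 25/18
image of x^3: -(5/2)x^3 + (1/2)x^2 - (25/6)x + 7/18
image of x^4: -x^4 + (2/3)x^3 - (25/3)x^2 + (14/9)x - 209/162
image of x^5: -(7/2)x^5 + (5/6)x^4 - (125/9)x^3 + (35/9)x^2 - (1045/162)x + 77/486
the matrix is upper triangular; its diagonal is (1, -3/2, 0, -5/2, -1, -7/2)
for a triangular matrix the eigenvalues are the diagonal entries, with algebraic multiplicity their repetition count

λ = -7/2 (multiplicity 1), λ = -5/2 (multiplicity 1), λ = -3/2 (multiplicity 1), λ = -1 (multiplicity 1), λ = 0 (multiplicity 1), λ = 1 (multiplicity 1)


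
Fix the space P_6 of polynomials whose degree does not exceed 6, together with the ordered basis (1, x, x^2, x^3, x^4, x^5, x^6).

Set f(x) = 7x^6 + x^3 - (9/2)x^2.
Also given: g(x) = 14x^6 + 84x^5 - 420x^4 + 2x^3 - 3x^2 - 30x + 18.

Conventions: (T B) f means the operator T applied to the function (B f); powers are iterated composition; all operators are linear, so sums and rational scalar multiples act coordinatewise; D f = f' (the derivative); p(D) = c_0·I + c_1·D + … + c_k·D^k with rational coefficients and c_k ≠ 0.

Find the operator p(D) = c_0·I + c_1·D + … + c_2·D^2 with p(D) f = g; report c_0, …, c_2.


c_0 = 2, c_1 = 2, c_2 = -2

D^0 f = 7x^6 + x^3 - (9/2)x^2
D^1 f = 42x^5 + 3x^2 - 9x
D^2 f = 210x^4 + 6x - 9
matching coefficients of g against c_0 f + c_1 Df + … from the top degree down determines the c_i
solution: c_0 = 2, c_1 = 2, c_2 = -2


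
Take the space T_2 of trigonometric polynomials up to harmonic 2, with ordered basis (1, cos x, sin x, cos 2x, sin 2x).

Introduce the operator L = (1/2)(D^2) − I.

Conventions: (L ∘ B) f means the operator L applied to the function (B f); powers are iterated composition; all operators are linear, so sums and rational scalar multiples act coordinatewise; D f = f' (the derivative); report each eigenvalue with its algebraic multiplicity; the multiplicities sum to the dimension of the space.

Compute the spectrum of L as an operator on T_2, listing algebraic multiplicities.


λ = -3 (multiplicity 2), λ = -3/2 (multiplicity 2), λ = -1 (multiplicity 1)

image of 1: -1
image of cos x: -(3/2)cos x
image of sin x: -(3/2)sin x
image of cos 2x: -3cos 2x
image of sin 2x: -3sin 2x
the matrix is diagonal; its diagonal is (-1, -3/2, -3/2, -3, -3)
for a triangular matrix the eigenvalues are the diagonal entries, with algebraic multiplicity their repetition count


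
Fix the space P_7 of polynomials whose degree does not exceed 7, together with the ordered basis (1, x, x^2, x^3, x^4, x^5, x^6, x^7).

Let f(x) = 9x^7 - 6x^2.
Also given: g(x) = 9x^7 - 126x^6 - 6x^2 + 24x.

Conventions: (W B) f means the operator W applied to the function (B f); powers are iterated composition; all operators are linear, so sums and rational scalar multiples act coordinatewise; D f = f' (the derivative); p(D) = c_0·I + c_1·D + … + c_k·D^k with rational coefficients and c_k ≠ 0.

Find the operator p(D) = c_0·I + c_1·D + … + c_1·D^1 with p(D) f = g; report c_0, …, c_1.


D^0 f = 9x^7 - 6x^2
D^1 f = 63x^6 - 12x
matching coefficients of g against c_0 f + c_1 Df + … from the top degree down determines the c_i
solution: c_0 = 1, c_1 = -2

c_0 = 1, c_1 = -2


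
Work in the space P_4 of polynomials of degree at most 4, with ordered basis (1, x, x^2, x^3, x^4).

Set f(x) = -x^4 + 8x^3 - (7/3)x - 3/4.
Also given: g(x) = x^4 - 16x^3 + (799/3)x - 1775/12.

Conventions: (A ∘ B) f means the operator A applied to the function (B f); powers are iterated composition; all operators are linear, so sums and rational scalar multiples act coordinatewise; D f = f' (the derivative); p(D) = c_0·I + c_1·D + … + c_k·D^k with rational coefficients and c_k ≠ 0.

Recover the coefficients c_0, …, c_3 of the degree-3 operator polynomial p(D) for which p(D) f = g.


D^0 f = -x^4 + 8x^3 - (7/3)x - 3/4
D^1 f = -4x^3 + 24x^2 - 7/3
D^2 f = -12x^2 + 48x
D^3 f = -24x + 48
matching coefficients of g against c_0 f + c_1 Df + … from the top degree down determines the c_i
solution: c_0 = -1, c_1 = 2, c_2 = 4, c_3 = -3

c_0 = -1, c_1 = 2, c_2 = 4, c_3 = -3


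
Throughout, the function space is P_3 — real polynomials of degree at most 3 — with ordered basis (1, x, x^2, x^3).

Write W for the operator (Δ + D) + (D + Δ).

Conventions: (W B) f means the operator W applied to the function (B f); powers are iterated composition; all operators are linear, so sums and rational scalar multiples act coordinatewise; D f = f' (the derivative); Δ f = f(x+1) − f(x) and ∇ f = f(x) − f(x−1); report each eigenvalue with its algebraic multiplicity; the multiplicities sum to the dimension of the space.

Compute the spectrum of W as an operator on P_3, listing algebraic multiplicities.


λ = 0 (multiplicity 4)

image of 1: 0
image of x: 4
image of x^2: 8x + 2
image of x^3: 12x^2 + 6x + 2
the matrix is upper triangular; its diagonal is (0, 0, 0, 0)
for a triangular matrix the eigenvalues are the diagonal entries, with algebraic multiplicity their repetition count


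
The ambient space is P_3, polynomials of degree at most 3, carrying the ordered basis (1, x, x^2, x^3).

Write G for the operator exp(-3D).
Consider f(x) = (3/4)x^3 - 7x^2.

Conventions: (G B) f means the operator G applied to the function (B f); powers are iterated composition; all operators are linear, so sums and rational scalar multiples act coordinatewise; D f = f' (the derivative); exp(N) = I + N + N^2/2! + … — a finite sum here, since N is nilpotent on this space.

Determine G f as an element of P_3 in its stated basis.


the result is g(x) = (3/4)x^3 - (55/4)x^2 + (249/4)x - 333/4

order-1 term: -(27/4)x^2 + 42x
order-2 term: (81/4)x - 63
order-3 term: -81/4
the series for exp(-3D) f terminates at order 3
exp(-3D) f = (3/4)x^3 - (55/4)x^2 + (249/4)x - 333/4


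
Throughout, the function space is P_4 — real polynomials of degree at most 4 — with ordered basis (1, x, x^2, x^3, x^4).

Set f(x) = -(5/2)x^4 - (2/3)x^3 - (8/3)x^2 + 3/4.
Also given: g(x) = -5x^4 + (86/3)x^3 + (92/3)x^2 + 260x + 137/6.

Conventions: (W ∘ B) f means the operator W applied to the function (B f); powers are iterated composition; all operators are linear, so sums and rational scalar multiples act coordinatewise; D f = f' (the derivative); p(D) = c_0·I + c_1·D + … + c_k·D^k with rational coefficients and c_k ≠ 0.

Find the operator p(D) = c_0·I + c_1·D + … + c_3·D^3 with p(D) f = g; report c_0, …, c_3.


D^0 f = -(5/2)x^4 - (2/3)x^3 - (8/3)x^2 + 3/4
D^1 f = -10x^3 - 2x^2 - (16/3)x
D^2 f = -30x^2 - 4x - 16/3
D^3 f = -60x - 4
matching coefficients of g against c_0 f + c_1 Df + … from the top degree down determines the c_i
solution: c_0 = 2, c_1 = -3, c_2 = -1, c_3 = -4

p(D) = 2·I − 3·D − D^2 − 4·D^3, i.e. c_0 = 2, c_1 = -3, c_2 = -1, c_3 = -4


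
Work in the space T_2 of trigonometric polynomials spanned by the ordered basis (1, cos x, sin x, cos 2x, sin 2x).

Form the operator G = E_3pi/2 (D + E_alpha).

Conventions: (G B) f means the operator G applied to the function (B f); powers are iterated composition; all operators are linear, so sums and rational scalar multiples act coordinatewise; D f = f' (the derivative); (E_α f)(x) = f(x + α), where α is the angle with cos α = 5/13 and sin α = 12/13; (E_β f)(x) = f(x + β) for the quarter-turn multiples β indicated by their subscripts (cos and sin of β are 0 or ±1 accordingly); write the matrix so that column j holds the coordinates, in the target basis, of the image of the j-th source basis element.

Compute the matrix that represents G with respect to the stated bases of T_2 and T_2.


image of 1: 1
image of cos x: (25/13)cos x + (5/13)sin x
image of sin x: -(5/13)cos x + (25/13)sin x
image of cos 2x: (119/169)cos 2x + (458/169)sin 2x
image of sin 2x: -(458/169)cos 2x + (119/169)sin 2x
each image's coordinates form column j of the matrix

the matrix is [[1, 0, 0, 0, 0]; [0, 25/13, -5/13, 0, 0]; [0, 5/13, 25/13, 0, 0]; [0, 0, 0, 119/169, -458/169]; [0, 0, 0, 458/169, 119/169]] (rows listed top to bottom)


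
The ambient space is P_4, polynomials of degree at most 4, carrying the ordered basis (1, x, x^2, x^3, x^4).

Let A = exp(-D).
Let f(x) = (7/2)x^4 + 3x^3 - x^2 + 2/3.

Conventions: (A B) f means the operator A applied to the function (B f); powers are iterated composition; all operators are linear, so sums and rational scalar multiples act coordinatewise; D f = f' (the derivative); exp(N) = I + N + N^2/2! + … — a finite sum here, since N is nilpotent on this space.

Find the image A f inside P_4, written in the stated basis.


order-1 term: -14x^3 - 9x^2 + 2x
order-2 term: 21x^2 + 9x - 1
order-3 term: -14x - 3
order-4 term: 7/2
the series for exp(-D) f terminates at order 4
exp(-D) f = (7/2)x^4 - 11x^3 + 11x^2 - 3x + 1/6

the result is g(x) = (7/2)x^4 - 11x^3 + 11x^2 - 3x + 1/6


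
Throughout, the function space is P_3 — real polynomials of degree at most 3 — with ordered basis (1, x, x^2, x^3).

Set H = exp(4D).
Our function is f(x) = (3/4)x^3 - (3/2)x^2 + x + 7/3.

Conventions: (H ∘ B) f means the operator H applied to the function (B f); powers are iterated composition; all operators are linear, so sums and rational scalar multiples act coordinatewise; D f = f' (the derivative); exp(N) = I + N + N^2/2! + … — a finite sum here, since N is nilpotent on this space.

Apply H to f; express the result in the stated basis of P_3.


the result is g(x) = (3/4)x^3 + (15/2)x^2 + 25x + 91/3

order-1 term: 9x^2 - 12x + 4
order-2 term: 36x - 24
order-3 term: 48
the series for exp(4D) f terminates at order 3
exp(4D) f = (3/4)x^3 + (15/2)x^2 + 25x + 91/3


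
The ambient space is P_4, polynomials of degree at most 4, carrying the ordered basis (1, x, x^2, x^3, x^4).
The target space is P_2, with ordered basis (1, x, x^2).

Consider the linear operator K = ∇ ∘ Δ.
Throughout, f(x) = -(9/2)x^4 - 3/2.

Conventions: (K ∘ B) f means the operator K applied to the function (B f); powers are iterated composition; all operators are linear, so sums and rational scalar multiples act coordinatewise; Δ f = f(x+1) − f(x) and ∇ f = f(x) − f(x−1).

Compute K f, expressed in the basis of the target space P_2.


Δ f = -18x^3 - 27x^2 - 18x - 9/2
∇ Δ f = -54x^2 - 9

g(x) = -54x^2 - 9


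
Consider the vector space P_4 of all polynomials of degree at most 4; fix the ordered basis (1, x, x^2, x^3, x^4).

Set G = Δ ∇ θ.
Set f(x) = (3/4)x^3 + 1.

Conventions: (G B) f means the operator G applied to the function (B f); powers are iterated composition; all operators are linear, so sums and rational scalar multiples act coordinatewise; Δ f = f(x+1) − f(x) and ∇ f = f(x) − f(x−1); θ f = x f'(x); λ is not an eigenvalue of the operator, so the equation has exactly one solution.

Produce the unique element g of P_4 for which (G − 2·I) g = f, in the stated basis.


the result is g(x) = -(3/8)x^3 - (27/8)x - 1/2

write g with unknown coordinates in the stated basis and equate coefficients in (G − 2·I) g = f
solving from the highest basis element down gives g = -(3/8)x^3 - (27/8)x - 1/2
check: G g = -(27/4)x
so G g − 2·g = (3/4)x^3 + 1 = f ✓


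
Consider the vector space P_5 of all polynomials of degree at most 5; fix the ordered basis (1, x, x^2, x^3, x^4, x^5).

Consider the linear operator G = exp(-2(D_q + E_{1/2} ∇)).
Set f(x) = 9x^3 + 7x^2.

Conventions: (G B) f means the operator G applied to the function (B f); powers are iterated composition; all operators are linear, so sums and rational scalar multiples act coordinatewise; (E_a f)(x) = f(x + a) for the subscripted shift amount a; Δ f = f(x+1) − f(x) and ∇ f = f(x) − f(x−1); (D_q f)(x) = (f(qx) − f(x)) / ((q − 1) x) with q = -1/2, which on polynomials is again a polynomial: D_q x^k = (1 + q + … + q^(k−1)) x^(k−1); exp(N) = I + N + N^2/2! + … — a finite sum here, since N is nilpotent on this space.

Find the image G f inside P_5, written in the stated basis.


order-1 term: -(135/2)x^2 - 35x - 9/2
order-2 term: (675/4)x + 70
order-3 term: -225
the series for exp(-2(D_q + E_{1/2} ∇)) f terminates at order 3
exp(-2(D_q + E_{1/2} ∇)) f = 9x^3 - (121/2)x^2 + (535/4)x - 319/2

g(x) = 9x^3 - (121/2)x^2 + (535/4)x - 319/2


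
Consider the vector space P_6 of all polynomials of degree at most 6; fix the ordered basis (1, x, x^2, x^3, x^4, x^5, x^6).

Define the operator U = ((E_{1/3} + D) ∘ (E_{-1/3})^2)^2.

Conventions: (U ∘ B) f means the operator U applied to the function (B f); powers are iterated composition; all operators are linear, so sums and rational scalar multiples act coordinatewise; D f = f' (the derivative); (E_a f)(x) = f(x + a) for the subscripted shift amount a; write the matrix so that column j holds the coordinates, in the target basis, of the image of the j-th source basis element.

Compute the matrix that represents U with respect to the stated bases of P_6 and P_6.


image of 1: 1
image of x: x + 4/3
image of x^2: x^2 + (8/3)x - 14/9
image of x^3: x^3 + 4x^2 - (14/3)x - 62/27
image of x^4: x^4 + (16/3)x^3 - (28/3)x^2 - (248/27)x + 1096/81
image of x^5: x^5 + (20/3)x^4 - (140/9)x^3 - (620/27)x^2 + (5480/81)x - 9122/243
image of x^6: x^6 + 8x^5 - (70/3)x^4 - (1240/27)x^3 + (5480/27)x^2 - (18244/81)x + 60436/729
each image's coordinates form column j of the matrix

the matrix is [[1, 4/3, -14/9, -62/27, 1096/81, -9122/243, 60436/729]; [0, 1, 8/3, -14/3, -248/27, 5480/81, -18244/81]; [0, 0, 1, 4, -28/3, -620/27, 5480/27]; [0, 0, 0, 1, 16/3, -140/9, -1240/27]; [0, 0, 0, 0, 1, 20/3, -70/3]; [0, 0, 0, 0, 0, 1, 8]; [0, 0, 0, 0, 0, 0, 1]] (rows listed top to bottom)


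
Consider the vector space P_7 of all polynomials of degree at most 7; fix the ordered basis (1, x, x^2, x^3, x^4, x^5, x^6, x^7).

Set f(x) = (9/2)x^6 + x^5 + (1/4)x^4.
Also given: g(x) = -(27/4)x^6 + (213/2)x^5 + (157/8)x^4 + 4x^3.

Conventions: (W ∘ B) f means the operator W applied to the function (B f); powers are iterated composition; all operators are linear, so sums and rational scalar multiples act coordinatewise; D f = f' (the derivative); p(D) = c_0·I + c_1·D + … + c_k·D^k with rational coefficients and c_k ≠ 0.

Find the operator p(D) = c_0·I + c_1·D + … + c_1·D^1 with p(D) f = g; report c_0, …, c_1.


p(D) = -(3/2)·I + 4·D, i.e. c_0 = -3/2, c_1 = 4

D^0 f = (9/2)x^6 + x^5 + (1/4)x^4
D^1 f = 27x^5 + 5x^4 + x^3
matching coefficients of g against c_0 f + c_1 Df + … from the top degree down determines the c_i
solution: c_0 = -3/2, c_1 = 4


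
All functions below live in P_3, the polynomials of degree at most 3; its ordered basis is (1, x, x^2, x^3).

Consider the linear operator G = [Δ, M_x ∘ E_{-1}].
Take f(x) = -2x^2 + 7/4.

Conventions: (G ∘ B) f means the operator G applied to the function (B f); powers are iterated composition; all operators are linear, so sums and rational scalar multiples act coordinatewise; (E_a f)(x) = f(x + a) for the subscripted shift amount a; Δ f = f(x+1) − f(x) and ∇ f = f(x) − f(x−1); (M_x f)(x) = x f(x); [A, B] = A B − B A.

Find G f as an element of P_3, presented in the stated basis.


E_{-1} f = -2x^2 + 4x - 1/4
M_x E_{-1} f = -2x^3 + 4x^2 - (1/4)x
Δ (M_x ∘ E_{-1}) f = -6x^2 + 2x + 7/4
Δ f = -4x - 2
E_{-1} Δ f = -4x + 2
M_x E_{-1} Δ f = -4x^2 + 2x
[Δ, M_x ∘ E_{-1}] f = -2x^2 + 7/4

the image equals g(x) = -2x^2 + 7/4


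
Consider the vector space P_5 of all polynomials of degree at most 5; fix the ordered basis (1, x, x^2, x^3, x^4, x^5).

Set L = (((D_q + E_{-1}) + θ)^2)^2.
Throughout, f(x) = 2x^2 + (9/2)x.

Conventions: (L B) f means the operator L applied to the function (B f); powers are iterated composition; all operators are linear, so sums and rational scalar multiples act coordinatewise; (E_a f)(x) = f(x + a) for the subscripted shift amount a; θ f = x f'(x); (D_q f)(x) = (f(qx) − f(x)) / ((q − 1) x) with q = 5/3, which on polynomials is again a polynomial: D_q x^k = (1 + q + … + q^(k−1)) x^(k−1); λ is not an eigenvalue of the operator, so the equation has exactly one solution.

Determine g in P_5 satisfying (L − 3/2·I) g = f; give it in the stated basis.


write g with unknown coordinates in the stated basis and equate coefficients in (L − 3/2·I) g = f
solving from the highest basis element down gives g = (4/159)x^2 + (3253/13833)x + 320/159
check: L g = (108/53)x^2 + (22376/4611)x + 160/53
so L g − 3/2·g = 2x^2 + (9/2)x = f ✓

the image equals g(x) = (4/159)x^2 + (3253/13833)x + 320/159


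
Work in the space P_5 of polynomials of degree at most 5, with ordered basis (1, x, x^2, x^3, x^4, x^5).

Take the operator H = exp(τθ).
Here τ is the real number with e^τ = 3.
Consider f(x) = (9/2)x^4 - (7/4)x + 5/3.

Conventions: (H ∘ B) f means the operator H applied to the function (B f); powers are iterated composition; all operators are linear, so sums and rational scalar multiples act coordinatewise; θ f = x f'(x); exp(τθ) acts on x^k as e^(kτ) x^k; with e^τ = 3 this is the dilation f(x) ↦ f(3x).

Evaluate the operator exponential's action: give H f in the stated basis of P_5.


exp(τθ) x^k = e^(kτ) x^k; with e^τ = 3 this sends x^k to 3^k x^k
x ↦ 3 x
x^4 ↦ 81 x^4
applying this coordinatewise to f: exp(τθ) f = (729/2)x^4 - (21/4)x + 5/3

the result is g(x) = (729/2)x^4 - (21/4)x + 5/3


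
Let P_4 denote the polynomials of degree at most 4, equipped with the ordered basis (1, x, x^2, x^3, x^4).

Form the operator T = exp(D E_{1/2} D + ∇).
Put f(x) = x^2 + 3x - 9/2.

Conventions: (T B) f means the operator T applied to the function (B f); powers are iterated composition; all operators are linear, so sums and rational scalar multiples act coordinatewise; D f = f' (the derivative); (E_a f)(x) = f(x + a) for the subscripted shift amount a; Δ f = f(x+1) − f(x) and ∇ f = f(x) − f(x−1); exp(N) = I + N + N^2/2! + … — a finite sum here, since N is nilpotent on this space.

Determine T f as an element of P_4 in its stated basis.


the result is g(x) = x^2 + 5x + 1/2

order-1 term: 2x + 4
order-2 term: 1
the series for exp(D E_{1/2} D + ∇) f terminates at order 2
exp(D E_{1/2} D + ∇) f = x^2 + 5x + 1/2


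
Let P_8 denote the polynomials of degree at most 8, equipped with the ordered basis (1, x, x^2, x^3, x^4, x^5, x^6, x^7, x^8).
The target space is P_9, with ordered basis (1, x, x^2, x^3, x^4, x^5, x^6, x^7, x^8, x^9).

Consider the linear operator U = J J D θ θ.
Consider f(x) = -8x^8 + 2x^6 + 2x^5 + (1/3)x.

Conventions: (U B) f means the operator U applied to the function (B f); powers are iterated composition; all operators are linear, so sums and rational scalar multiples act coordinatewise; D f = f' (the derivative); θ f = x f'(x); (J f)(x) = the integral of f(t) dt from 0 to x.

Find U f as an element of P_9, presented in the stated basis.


g(x) = -(512/9)x^9 + (72/7)x^7 + (25/3)x^6 + (1/6)x^2

θ f = -64x^8 + 12x^6 + 10x^5 + (1/3)x
θ θ f = -512x^8 + 72x^6 + 50x^5 + (1/3)x
D (θ θ) f = -4096x^7 + 432x^5 + 250x^4 + 1/3
J D (θ θ) f = -512x^8 + 72x^6 + 50x^5 + (1/3)x
J J D (θ θ) f = -(512/9)x^9 + (72/7)x^7 + (25/3)x^6 + (1/6)x^2


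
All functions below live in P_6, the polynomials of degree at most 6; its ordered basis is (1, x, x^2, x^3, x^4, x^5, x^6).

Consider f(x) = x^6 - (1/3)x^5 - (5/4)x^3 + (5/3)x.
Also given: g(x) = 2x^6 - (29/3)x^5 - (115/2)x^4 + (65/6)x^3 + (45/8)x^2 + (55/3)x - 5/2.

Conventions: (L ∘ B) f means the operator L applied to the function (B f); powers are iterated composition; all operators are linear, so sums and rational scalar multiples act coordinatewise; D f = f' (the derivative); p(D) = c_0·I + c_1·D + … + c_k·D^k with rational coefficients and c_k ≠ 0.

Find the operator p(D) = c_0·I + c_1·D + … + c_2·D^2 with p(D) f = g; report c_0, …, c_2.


D^0 f = x^6 - (1/3)x^5 - (5/4)x^3 + (5/3)x
D^1 f = 6x^5 - (5/3)x^4 - (15/4)x^2 + 5/3
D^2 f = 30x^4 - (20/3)x^3 - (15/2)x
matching coefficients of g against c_0 f + c_1 Df + … from the top degree down determines the c_i
solution: c_0 = 2, c_1 = -3/2, c_2 = -2

c_0 = 2, c_1 = -3/2, c_2 = -2


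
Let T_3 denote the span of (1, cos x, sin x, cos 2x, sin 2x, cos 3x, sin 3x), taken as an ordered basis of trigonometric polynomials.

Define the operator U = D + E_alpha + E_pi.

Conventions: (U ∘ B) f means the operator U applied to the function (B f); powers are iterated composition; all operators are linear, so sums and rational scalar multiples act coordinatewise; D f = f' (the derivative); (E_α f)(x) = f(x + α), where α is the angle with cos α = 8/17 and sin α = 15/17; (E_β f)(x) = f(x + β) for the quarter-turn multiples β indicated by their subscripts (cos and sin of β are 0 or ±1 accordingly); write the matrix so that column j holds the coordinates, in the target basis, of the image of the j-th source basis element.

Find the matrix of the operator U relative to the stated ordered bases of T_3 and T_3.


the matrix is [[2, 0, 0, 0, 0, 0, 0]; [0, -9/17, 32/17, 0, 0, 0, 0]; [0, -32/17, -9/17, 0, 0, 0, 0]; [0, 0, 0, 128/289, 818/289, 0, 0]; [0, 0, 0, -818/289, 128/289, 0, 0]; [0, 0, 0, 0, 0, -9801/4913, 14244/4913]; [0, 0, 0, 0, 0, -14244/4913, -9801/4913]] (rows listed top to bottom)

image of 1: 2
image of cos x: -(9/17)cos x - (32/17)sin x
image of sin x: (32/17)cos x - (9/17)sin x
image of cos 2x: (128/289)cos 2x - (818/289)sin 2x
image of sin 2x: (818/289)cos 2x + (128/289)sin 2x
image of cos 3x: -(9801/4913)cos 3x - (14244/4913)sin 3x
image of sin 3x: (14244/4913)cos 3x - (9801/4913)sin 3x
each image's coordinates form column j of the matrix


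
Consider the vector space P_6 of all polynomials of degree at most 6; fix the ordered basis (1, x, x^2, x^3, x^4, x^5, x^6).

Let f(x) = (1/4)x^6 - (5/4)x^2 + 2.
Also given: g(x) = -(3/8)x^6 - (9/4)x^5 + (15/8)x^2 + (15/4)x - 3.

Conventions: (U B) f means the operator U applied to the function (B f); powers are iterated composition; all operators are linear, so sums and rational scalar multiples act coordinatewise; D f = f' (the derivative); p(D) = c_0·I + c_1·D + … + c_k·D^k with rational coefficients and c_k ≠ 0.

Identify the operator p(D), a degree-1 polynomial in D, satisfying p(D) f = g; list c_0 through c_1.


D^0 f = (1/4)x^6 - (5/4)x^2 + 2
D^1 f = (3/2)x^5 - (5/2)x
matching coefficients of g against c_0 f + c_1 Df + … from the top degree down determines the c_i
solution: c_0 = -3/2, c_1 = -3/2

p(D) = -(3/2)·I − (3/2)·D, i.e. c_0 = -3/2, c_1 = -3/2


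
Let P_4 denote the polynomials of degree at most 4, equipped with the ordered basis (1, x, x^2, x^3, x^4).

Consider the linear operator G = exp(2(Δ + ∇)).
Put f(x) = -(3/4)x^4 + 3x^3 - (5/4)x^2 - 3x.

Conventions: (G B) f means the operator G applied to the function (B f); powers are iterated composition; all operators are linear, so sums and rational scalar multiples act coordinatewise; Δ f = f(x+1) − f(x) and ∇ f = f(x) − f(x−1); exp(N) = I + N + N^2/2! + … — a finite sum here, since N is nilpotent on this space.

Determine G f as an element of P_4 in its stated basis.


the result is g(x) = -(3/4)x^4 - 9x^3 - (149/4)x^2 - 73x - 68

order-1 term: -12x^3 + 36x^2 - 22x
order-2 term: -72x^2 + 144x - 68
order-3 term: -192x + 192
order-4 term: -192
the series for exp(2(Δ + ∇)) f terminates at order 4
exp(2(Δ + ∇)) f = -(3/4)x^4 - 9x^3 - (149/4)x^2 - 73x - 68


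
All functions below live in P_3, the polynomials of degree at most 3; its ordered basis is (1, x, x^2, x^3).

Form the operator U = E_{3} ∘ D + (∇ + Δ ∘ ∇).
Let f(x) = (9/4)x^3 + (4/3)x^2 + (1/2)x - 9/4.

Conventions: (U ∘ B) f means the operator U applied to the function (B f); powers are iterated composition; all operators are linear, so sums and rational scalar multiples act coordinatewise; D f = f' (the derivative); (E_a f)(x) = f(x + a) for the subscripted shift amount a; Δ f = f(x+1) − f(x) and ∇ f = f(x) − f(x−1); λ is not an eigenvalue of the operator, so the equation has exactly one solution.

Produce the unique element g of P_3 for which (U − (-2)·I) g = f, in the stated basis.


g(x) = (9/8)x^3 - (65/24)x^2 - (295/48)x - 5/4

write g with unknown coordinates in the stated basis and equate coefficients in (U − (-2)·I) g = f
solving from the highest basis element down gives g = (9/8)x^3 - (65/24)x^2 - (295/48)x - 5/4
check: U g = (27/4)x^2 + (307/24)x + 1/4
so U g − (-2)·g = (9/4)x^3 + (4/3)x^2 + (1/2)x - 9/4 = f ✓


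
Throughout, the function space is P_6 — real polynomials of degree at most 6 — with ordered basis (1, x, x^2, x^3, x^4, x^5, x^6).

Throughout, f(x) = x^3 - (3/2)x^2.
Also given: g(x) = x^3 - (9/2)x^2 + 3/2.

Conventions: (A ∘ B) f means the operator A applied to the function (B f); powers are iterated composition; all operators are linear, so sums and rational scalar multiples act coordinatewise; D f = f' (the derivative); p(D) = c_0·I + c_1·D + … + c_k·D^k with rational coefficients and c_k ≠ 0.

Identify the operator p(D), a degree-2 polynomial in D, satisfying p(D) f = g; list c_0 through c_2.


D^0 f = x^3 - (3/2)x^2
D^1 f = 3x^2 - 3x
D^2 f = 6x - 3
matching coefficients of g against c_0 f + c_1 Df + … from the top degree down determines the c_i
solution: c_0 = 1, c_1 = -1, c_2 = -1/2

c_0 = 1, c_1 = -1, c_2 = -1/2


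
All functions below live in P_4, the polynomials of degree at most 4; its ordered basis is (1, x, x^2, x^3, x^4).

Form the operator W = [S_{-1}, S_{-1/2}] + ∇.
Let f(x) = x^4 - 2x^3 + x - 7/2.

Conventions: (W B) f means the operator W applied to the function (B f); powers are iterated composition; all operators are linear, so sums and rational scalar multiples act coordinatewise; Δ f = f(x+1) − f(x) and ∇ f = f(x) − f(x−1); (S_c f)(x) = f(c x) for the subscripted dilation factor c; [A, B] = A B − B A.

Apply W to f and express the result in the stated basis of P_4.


S_{-1/2} f = (1/16)x^4 + (1/4)x^3 - (1/2)x - 7/2
S_{-1} S_{-1/2} f = (1/16)x^4 - (1/4)x^3 + (1/2)x - 7/2
S_{-1} f = x^4 + 2x^3 - x - 7/2
S_{-1/2} S_{-1} f = (1/16)x^4 - (1/4)x^3 + (1/2)x - 7/2
[S_{-1}, S_{-1/2}] f = 0
∇ f = 4x^3 - 12x^2 + 10x - 2
([S_{-1}, S_{-1/2}] + ∇) f = 4x^3 - 12x^2 + 10x - 2

the result is g(x) = 4x^3 - 12x^2 + 10x - 2


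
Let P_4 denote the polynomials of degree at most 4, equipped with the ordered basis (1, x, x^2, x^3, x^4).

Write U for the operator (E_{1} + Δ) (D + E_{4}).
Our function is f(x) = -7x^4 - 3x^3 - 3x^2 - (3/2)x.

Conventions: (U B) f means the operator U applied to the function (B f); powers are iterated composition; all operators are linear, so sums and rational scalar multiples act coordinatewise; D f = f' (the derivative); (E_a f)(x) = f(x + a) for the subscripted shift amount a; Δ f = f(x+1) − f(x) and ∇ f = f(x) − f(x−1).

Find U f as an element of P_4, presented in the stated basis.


D f = -28x^3 - 9x^2 - 6x - 3/2
E_{4} f = -7x^4 - 115x^3 - 711x^2 - (3923/2)x - 2038
(D + E_{4}) f = -7x^4 - 143x^3 - 720x^2 - (3935/2)x - 4079/2
E_{1} (D + E_{4}) f = -7x^4 - 171x^3 - 1191x^2 - (7729/2)x - 4877
Δ (D + E_{4}) f = -28x^3 - 471x^2 - 1897x - 5675/2
(E_{1} + Δ) (D + E_{4}) f = -7x^4 - 199x^3 - 1662x^2 - (11523/2)x - 15429/2

g(x) = -7x^4 - 199x^3 - 1662x^2 - (11523/2)x - 15429/2


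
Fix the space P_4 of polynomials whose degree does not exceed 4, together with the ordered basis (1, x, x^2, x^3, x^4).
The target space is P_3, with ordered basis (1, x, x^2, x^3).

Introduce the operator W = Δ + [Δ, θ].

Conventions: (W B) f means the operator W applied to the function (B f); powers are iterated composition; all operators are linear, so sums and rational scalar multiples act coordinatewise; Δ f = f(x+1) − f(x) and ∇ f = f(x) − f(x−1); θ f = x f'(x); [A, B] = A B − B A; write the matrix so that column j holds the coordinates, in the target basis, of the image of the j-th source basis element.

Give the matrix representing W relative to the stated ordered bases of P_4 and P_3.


the matrix is [[0, 2, 3, 4, 5]; [0, 0, 4, 9, 16]; [0, 0, 0, 6, 18]; [0, 0, 0, 0, 8]] (rows listed top to bottom)

image of 1: 0
image of x: 2
image of x^2: 4x + 3
image of x^3: 6x^2 + 9x + 4
image of x^4: 8x^3 + 18x^2 + 16x + 5
each image's coordinates form column j of the matrix


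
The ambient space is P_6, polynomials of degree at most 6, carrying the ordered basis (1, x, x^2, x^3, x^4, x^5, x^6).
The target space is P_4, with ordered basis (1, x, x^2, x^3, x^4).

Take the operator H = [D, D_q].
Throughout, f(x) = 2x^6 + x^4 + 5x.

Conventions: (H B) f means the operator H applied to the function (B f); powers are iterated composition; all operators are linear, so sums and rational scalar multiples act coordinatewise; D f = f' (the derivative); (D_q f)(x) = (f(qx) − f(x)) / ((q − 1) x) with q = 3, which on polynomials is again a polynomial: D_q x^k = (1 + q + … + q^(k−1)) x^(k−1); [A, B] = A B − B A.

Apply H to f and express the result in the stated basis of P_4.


D_q f = 728x^5 + 40x^3 + 5
D D_q f = 3640x^4 + 120x^2
D f = 12x^5 + 4x^3 + 5
D_q D f = 1452x^4 + 52x^2
[D, D_q] f = 2188x^4 + 68x^2

the image equals g(x) = 2188x^4 + 68x^2


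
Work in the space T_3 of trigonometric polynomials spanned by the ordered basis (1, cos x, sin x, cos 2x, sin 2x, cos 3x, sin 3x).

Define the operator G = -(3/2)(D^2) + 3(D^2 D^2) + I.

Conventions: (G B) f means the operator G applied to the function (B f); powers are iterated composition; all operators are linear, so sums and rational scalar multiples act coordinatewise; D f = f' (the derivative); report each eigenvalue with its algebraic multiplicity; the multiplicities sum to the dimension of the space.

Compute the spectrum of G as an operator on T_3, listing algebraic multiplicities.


image of 1: 1
image of cos x: (11/2)cos x
image of sin x: (11/2)sin x
image of cos 2x: 55cos 2x
image of sin 2x: 55sin 2x
image of cos 3x: (515/2)cos 3x
image of sin 3x: (515/2)sin 3x
the matrix is diagonal; its diagonal is (1, 11/2, 11/2, 55, 55, 515/2, 515/2)
for a triangular matrix the eigenvalues are the diagonal entries, with algebraic multiplicity their repetition count

λ = 1 (multiplicity 1), λ = 11/2 (multiplicity 2), λ = 55 (multiplicity 2), λ = 515/2 (multiplicity 2)


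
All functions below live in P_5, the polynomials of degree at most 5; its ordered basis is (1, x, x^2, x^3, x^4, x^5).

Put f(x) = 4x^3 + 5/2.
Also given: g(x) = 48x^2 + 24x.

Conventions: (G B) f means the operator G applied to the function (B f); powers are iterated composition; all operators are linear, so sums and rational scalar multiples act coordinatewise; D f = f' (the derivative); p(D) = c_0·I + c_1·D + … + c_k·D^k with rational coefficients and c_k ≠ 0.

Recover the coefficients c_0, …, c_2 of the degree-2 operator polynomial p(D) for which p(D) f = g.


D^0 f = 4x^3 + 5/2
D^1 f = 12x^2
D^2 f = 24x
matching coefficients of g against c_0 f + c_1 Df + … from the top degree down determines the c_i
solution: c_0 = 0, c_1 = 4, c_2 = 1

c_0 = 0, c_1 = 4, c_2 = 1


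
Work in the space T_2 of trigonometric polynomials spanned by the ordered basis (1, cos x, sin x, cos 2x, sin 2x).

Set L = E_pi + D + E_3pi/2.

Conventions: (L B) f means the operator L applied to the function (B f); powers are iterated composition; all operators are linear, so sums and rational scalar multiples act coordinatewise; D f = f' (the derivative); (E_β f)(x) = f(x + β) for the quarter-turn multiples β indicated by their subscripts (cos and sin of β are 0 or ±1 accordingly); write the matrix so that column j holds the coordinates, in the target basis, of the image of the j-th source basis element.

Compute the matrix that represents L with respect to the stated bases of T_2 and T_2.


image of 1: 2
image of cos x: -cos x
image of sin x: -sin x
image of cos 2x: -2sin 2x
image of sin 2x: 2cos 2x
each image's coordinates form column j of the matrix

the matrix is [[2, 0, 0, 0, 0]; [0, -1, 0, 0, 0]; [0, 0, -1, 0, 0]; [0, 0, 0, 0, 2]; [0, 0, 0, -2, 0]] (rows listed top to bottom)


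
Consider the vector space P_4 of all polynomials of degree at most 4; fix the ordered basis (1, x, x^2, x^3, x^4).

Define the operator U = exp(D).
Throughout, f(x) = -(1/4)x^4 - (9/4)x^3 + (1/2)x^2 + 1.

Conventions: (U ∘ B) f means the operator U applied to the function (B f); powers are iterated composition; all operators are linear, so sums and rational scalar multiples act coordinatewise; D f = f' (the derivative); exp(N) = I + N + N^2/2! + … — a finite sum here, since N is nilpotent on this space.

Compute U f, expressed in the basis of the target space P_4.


g(x) = -(1/4)x^4 - (13/4)x^3 - (31/4)x^2 - (27/4)x - 1

order-1 term: -x^3 - (27/4)x^2 + x
order-2 term: -(3/2)x^2 - (27/4)x + 1/2
order-3 term: -x - 9/4
order-4 term: -1/4
the series for exp(D) f terminates at order 4
exp(D) f = -(1/4)x^4 - (13/4)x^3 - (31/4)x^2 - (27/4)x - 1


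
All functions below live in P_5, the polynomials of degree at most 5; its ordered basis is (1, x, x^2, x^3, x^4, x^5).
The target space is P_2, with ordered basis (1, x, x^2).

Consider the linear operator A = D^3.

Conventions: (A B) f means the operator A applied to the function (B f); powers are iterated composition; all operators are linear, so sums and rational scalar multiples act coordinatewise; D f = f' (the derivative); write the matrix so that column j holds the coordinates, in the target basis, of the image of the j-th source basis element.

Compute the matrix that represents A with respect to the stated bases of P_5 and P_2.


image of 1: 0
image of x: 0
image of x^2: 0
image of x^3: 6
image of x^4: 24x
image of x^5: 60x^2
each image's coordinates form column j of the matrix

the matrix is [[0, 0, 0, 6, 0, 0]; [0, 0, 0, 0, 24, 0]; [0, 0, 0, 0, 0, 60]] (rows listed top to bottom)


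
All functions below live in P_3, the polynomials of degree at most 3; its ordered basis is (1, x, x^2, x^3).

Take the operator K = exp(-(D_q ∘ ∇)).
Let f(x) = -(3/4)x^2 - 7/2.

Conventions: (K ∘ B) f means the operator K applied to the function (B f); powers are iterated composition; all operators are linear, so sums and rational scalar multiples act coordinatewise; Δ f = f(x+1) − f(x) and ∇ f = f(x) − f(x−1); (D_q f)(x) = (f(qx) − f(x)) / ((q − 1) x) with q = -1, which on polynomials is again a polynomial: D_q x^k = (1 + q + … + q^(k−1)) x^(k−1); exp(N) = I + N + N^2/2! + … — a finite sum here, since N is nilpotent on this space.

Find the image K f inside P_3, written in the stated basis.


order-1 term: 3/2
the series for exp(-(D_q ∘ ∇)) f terminates at order 1
exp(-(D_q ∘ ∇)) f = -(3/4)x^2 - 2

the image equals g(x) = -(3/4)x^2 - 2


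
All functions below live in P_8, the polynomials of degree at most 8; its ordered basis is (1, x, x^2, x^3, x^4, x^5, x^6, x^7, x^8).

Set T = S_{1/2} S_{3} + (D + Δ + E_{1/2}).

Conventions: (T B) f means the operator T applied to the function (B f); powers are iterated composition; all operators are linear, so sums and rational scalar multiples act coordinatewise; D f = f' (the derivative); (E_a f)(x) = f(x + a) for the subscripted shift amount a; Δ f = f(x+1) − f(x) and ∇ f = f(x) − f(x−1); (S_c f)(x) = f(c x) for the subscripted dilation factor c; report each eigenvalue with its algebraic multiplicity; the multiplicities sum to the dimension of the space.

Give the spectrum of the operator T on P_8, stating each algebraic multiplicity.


λ = 2 (multiplicity 1), λ = 5/2 (multiplicity 1), λ = 13/4 (multiplicity 1), λ = 35/8 (multiplicity 1), λ = 97/16 (multiplicity 1), λ = 275/32 (multiplicity 1), λ = 793/64 (multiplicity 1), λ = 2315/128 (multiplicity 1), λ = 6817/256 (multiplicity 1)

image of 1: 2
image of x: (5/2)x + 5/2
image of x^2: (13/4)x^2 + 5x + 5/4
image of x^3: (35/8)x^3 + (15/2)x^2 + (15/4)x + 9/8
image of x^4: (97/16)x^4 + 10x^3 + (15/2)x^2 + (9/2)x + 17/16
image of x^5: (275/32)x^5 + (25/2)x^4 + (25/2)x^3 + (45/4)x^2 + (85/16)x + 33/32
image of x^6: (793/64)x^6 + 15x^5 + (75/4)x^4 + (45/2)x^3 + (255/16)x^2 + (99/16)x + 65/64
image of x^7: (2315/128)x^7 + (35/2)x^6 + (105/4)x^5 + (315/8)x^4 + (595/16)x^3 + (693/32)x^2 + (455/64)x + 129/128
image of x^8: (6817/256)x^8 + 20x^7 + 35x^6 + 63x^5 + (595/8)x^4 + (231/4)x^3 + (455/16)x^2 + (129/16)x + 257/256
the matrix is upper triangular; its diagonal is (2, 5/2, 13/4, 35/8, 97/16, 275/32, 793/64, 2315/128, 6817/256)
for a triangular matrix the eigenvalues are the diagonal entries, with algebraic multiplicity their repetition count


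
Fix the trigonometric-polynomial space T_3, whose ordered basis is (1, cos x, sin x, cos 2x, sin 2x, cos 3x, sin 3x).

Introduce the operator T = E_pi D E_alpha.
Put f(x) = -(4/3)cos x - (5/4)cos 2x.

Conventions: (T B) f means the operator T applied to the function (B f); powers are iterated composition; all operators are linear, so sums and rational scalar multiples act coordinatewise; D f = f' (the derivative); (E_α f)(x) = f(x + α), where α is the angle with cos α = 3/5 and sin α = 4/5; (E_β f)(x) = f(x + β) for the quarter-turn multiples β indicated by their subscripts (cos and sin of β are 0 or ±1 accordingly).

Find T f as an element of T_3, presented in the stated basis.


the image equals g(x) = -(16/15)cos x - (4/5)sin x + (12/5)cos 2x - (7/10)sin 2x

E_alpha f = -(4/5)cos x + (16/15)sin x + (7/20)cos 2x + (6/5)sin 2x
D E_alpha f = (16/15)cos x + (4/5)sin x + (12/5)cos 2x - (7/10)sin 2x
E_pi D E_alpha f = -(16/15)cos x - (4/5)sin x + (12/5)cos 2x - (7/10)sin 2x


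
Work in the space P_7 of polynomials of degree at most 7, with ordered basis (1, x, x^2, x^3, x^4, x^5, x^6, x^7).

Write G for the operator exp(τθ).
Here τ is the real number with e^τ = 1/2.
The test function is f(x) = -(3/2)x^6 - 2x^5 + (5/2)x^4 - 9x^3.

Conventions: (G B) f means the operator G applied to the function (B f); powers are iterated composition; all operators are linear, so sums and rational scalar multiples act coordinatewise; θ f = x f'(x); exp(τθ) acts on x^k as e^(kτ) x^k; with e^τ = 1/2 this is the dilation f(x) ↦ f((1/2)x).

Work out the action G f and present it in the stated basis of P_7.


the image equals g(x) = -(3/128)x^6 - (1/16)x^5 + (5/32)x^4 - (9/8)x^3

exp(τθ) x^k = e^(kτ) x^k; with e^τ = 1/2 this sends x^k to (1/2)^k x^k
x^3 ↦ 1/8 x^3
x^4 ↦ 1/16 x^4
x^5 ↦ 1/32 x^5
x^6 ↦ 1/64 x^6
applying this coordinatewise to f: exp(τθ) f = -(3/128)x^6 - (1/16)x^5 + (5/32)x^4 - (9/8)x^3


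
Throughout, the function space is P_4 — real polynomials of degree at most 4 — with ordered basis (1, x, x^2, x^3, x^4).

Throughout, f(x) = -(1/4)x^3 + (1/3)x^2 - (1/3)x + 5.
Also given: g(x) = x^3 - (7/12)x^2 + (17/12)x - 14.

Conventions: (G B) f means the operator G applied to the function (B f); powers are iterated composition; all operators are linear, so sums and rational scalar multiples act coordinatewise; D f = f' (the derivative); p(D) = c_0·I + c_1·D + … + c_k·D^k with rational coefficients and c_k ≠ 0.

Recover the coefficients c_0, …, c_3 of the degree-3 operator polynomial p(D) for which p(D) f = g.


p(D) = -4·I − D − (1/2)·D^2 − 4·D^3, i.e. c_0 = -4, c_1 = -1, c_2 = -1/2, c_3 = -4

D^0 f = -(1/4)x^3 + (1/3)x^2 - (1/3)x + 5
D^1 f = -(3/4)x^2 + (2/3)x - 1/3
D^2 f = -(3/2)x + 2/3
D^3 f = -3/2
matching coefficients of g against c_0 f + c_1 Df + … from the top degree down determines the c_i
solution: c_0 = -4, c_1 = -1, c_2 = -1/2, c_3 = -4


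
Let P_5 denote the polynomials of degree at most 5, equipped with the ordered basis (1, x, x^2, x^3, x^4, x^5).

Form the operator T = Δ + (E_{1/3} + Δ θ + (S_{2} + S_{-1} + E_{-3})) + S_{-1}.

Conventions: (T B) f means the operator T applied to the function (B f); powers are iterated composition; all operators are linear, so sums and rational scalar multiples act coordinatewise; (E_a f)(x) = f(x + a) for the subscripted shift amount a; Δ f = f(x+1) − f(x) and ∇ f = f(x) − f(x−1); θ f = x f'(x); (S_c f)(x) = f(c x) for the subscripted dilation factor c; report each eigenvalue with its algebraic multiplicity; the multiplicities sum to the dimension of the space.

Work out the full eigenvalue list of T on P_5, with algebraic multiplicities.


λ = 2 (multiplicity 1), λ = 5 (multiplicity 1), λ = 8 (multiplicity 2), λ = 20 (multiplicity 1), λ = 32 (multiplicity 1)

image of 1: 5
image of x: 2x - 2/3
image of x^2: 8x^2 + (2/3)x + 109/9
image of x^3: 8x^3 + 4x^2 + (118/3)x - 620/27
image of x^4: 20x^4 + (28/3)x^3 + (254/3)x^2 - (2372/27)x + 6967/81
image of x^5: 32x^5 + (50/3)x^4 + (1360/9)x^3 - (5660/27)x^2 + (35240/81)x - 57590/243
the matrix is upper triangular; its diagonal is (5, 2, 8, 8, 20, 32)
for a triangular matrix the eigenvalues are the diagonal entries, with algebraic multiplicity their repetition count
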